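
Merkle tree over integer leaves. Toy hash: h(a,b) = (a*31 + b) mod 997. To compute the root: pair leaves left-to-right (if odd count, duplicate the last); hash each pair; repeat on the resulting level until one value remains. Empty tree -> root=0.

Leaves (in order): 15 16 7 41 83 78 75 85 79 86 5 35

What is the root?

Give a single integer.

Answer: 867

Derivation:
L0: [15, 16, 7, 41, 83, 78, 75, 85, 79, 86, 5, 35]
L1: h(15,16)=(15*31+16)%997=481 h(7,41)=(7*31+41)%997=258 h(83,78)=(83*31+78)%997=657 h(75,85)=(75*31+85)%997=416 h(79,86)=(79*31+86)%997=541 h(5,35)=(5*31+35)%997=190 -> [481, 258, 657, 416, 541, 190]
L2: h(481,258)=(481*31+258)%997=214 h(657,416)=(657*31+416)%997=843 h(541,190)=(541*31+190)%997=12 -> [214, 843, 12]
L3: h(214,843)=(214*31+843)%997=498 h(12,12)=(12*31+12)%997=384 -> [498, 384]
L4: h(498,384)=(498*31+384)%997=867 -> [867]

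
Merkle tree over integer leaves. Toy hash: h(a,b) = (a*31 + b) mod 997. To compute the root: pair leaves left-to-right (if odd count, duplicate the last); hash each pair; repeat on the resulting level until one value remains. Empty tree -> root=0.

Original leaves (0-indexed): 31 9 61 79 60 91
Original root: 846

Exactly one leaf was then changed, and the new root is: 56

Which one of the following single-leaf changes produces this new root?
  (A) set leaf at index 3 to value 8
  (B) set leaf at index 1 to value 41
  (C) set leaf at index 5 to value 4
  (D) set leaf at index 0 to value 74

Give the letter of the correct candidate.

Original leaves: [31, 9, 61, 79, 60, 91]
Target new root: 56
Try each candidate change and compute the resulting root:
Candidate A: set leaf[3] = 8 -> leaves = [31, 9, 61, 8, 60, 91]
  L0: [31, 9, 61, 8, 60, 91]
  L1: h(31,9)=(31*31+9)%997=970 h(61,8)=(61*31+8)%997=902 h(60,91)=(60*31+91)%997=954 -> [970, 902, 954]
  L2: h(970,902)=(970*31+902)%997=65 h(954,954)=(954*31+954)%997=618 -> [65, 618]
  L3: h(65,618)=(65*31+618)%997=639 -> [639]
  root = 639 != target 56
Candidate B: set leaf[1] = 41 -> leaves = [31, 41, 61, 79, 60, 91]
  L0: [31, 41, 61, 79, 60, 91]
  L1: h(31,41)=(31*31+41)%997=5 h(61,79)=(61*31+79)%997=973 h(60,91)=(60*31+91)%997=954 -> [5, 973, 954]
  L2: h(5,973)=(5*31+973)%997=131 h(954,954)=(954*31+954)%997=618 -> [131, 618]
  L3: h(131,618)=(131*31+618)%997=691 -> [691]
  root = 691 != target 56
Candidate C: set leaf[5] = 4 -> leaves = [31, 9, 61, 79, 60, 4]
  L0: [31, 9, 61, 79, 60, 4]
  L1: h(31,9)=(31*31+9)%997=970 h(61,79)=(61*31+79)%997=973 h(60,4)=(60*31+4)%997=867 -> [970, 973, 867]
  L2: h(970,973)=(970*31+973)%997=136 h(867,867)=(867*31+867)%997=825 -> [136, 825]
  L3: h(136,825)=(136*31+825)%997=56 -> [56]
  root = 56 == target 56  ** MATCH **
Candidate D: set leaf[0] = 74 -> leaves = [74, 9, 61, 79, 60, 91]
  L0: [74, 9, 61, 79, 60, 91]
  L1: h(74,9)=(74*31+9)%997=309 h(61,79)=(61*31+79)%997=973 h(60,91)=(60*31+91)%997=954 -> [309, 973, 954]
  L2: h(309,973)=(309*31+973)%997=582 h(954,954)=(954*31+954)%997=618 -> [582, 618]
  L3: h(582,618)=(582*31+618)%997=714 -> [714]
  root = 714 != target 56
Candidate C produces the target root.

Answer: C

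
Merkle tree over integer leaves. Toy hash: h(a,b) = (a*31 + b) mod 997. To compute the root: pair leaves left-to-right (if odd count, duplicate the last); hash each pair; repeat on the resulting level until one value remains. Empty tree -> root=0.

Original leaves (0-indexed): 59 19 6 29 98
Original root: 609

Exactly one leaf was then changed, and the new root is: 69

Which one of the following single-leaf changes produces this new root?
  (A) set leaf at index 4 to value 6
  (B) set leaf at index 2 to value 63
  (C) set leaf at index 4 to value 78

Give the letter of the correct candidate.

Original leaves: [59, 19, 6, 29, 98]
Target new root: 69
Try each candidate change and compute the resulting root:
Candidate A: set leaf[4] = 6 -> leaves = [59, 19, 6, 29, 6]
  L0: [59, 19, 6, 29, 6]
  L1: h(59,19)=(59*31+19)%997=851 h(6,29)=(6*31+29)%997=215 h(6,6)=(6*31+6)%997=192 -> [851, 215, 192]
  L2: h(851,215)=(851*31+215)%997=674 h(192,192)=(192*31+192)%997=162 -> [674, 162]
  L3: h(674,162)=(674*31+162)%997=119 -> [119]
  root = 119 != target 69
Candidate B: set leaf[2] = 63 -> leaves = [59, 19, 63, 29, 98]
  L0: [59, 19, 63, 29, 98]
  L1: h(59,19)=(59*31+19)%997=851 h(63,29)=(63*31+29)%997=985 h(98,98)=(98*31+98)%997=145 -> [851, 985, 145]
  L2: h(851,985)=(851*31+985)%997=447 h(145,145)=(145*31+145)%997=652 -> [447, 652]
  L3: h(447,652)=(447*31+652)%997=551 -> [551]
  root = 551 != target 69
Candidate C: set leaf[4] = 78 -> leaves = [59, 19, 6, 29, 78]
  L0: [59, 19, 6, 29, 78]
  L1: h(59,19)=(59*31+19)%997=851 h(6,29)=(6*31+29)%997=215 h(78,78)=(78*31+78)%997=502 -> [851, 215, 502]
  L2: h(851,215)=(851*31+215)%997=674 h(502,502)=(502*31+502)%997=112 -> [674, 112]
  L3: h(674,112)=(674*31+112)%997=69 -> [69]
  root = 69 == target 69  ** MATCH **
Candidate C produces the target root.

Answer: C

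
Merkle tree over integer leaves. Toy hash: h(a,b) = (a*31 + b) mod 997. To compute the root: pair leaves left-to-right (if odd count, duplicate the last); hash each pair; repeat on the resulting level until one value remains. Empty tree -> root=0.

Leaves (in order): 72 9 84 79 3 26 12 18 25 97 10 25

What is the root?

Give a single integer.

Answer: 846

Derivation:
L0: [72, 9, 84, 79, 3, 26, 12, 18, 25, 97, 10, 25]
L1: h(72,9)=(72*31+9)%997=247 h(84,79)=(84*31+79)%997=689 h(3,26)=(3*31+26)%997=119 h(12,18)=(12*31+18)%997=390 h(25,97)=(25*31+97)%997=872 h(10,25)=(10*31+25)%997=335 -> [247, 689, 119, 390, 872, 335]
L2: h(247,689)=(247*31+689)%997=370 h(119,390)=(119*31+390)%997=91 h(872,335)=(872*31+335)%997=448 -> [370, 91, 448]
L3: h(370,91)=(370*31+91)%997=594 h(448,448)=(448*31+448)%997=378 -> [594, 378]
L4: h(594,378)=(594*31+378)%997=846 -> [846]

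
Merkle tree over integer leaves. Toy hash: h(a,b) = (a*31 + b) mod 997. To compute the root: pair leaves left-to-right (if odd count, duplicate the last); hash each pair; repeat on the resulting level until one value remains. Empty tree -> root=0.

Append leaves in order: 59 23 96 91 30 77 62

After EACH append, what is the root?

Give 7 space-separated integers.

Answer: 59 855 664 659 302 809 789

Derivation:
After append 59 (leaves=[59]):
  L0: [59]
  root=59
After append 23 (leaves=[59, 23]):
  L0: [59, 23]
  L1: h(59,23)=(59*31+23)%997=855 -> [855]
  root=855
After append 96 (leaves=[59, 23, 96]):
  L0: [59, 23, 96]
  L1: h(59,23)=(59*31+23)%997=855 h(96,96)=(96*31+96)%997=81 -> [855, 81]
  L2: h(855,81)=(855*31+81)%997=664 -> [664]
  root=664
After append 91 (leaves=[59, 23, 96, 91]):
  L0: [59, 23, 96, 91]
  L1: h(59,23)=(59*31+23)%997=855 h(96,91)=(96*31+91)%997=76 -> [855, 76]
  L2: h(855,76)=(855*31+76)%997=659 -> [659]
  root=659
After append 30 (leaves=[59, 23, 96, 91, 30]):
  L0: [59, 23, 96, 91, 30]
  L1: h(59,23)=(59*31+23)%997=855 h(96,91)=(96*31+91)%997=76 h(30,30)=(30*31+30)%997=960 -> [855, 76, 960]
  L2: h(855,76)=(855*31+76)%997=659 h(960,960)=(960*31+960)%997=810 -> [659, 810]
  L3: h(659,810)=(659*31+810)%997=302 -> [302]
  root=302
After append 77 (leaves=[59, 23, 96, 91, 30, 77]):
  L0: [59, 23, 96, 91, 30, 77]
  L1: h(59,23)=(59*31+23)%997=855 h(96,91)=(96*31+91)%997=76 h(30,77)=(30*31+77)%997=10 -> [855, 76, 10]
  L2: h(855,76)=(855*31+76)%997=659 h(10,10)=(10*31+10)%997=320 -> [659, 320]
  L3: h(659,320)=(659*31+320)%997=809 -> [809]
  root=809
After append 62 (leaves=[59, 23, 96, 91, 30, 77, 62]):
  L0: [59, 23, 96, 91, 30, 77, 62]
  L1: h(59,23)=(59*31+23)%997=855 h(96,91)=(96*31+91)%997=76 h(30,77)=(30*31+77)%997=10 h(62,62)=(62*31+62)%997=987 -> [855, 76, 10, 987]
  L2: h(855,76)=(855*31+76)%997=659 h(10,987)=(10*31+987)%997=300 -> [659, 300]
  L3: h(659,300)=(659*31+300)%997=789 -> [789]
  root=789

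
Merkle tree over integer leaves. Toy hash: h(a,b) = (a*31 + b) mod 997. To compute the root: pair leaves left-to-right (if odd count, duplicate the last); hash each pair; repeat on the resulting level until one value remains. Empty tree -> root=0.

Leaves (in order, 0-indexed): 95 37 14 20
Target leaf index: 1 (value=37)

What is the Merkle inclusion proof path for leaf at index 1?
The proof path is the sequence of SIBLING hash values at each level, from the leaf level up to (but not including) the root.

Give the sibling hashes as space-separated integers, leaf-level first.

Answer: 95 454

Derivation:
L0 (leaves): [95, 37, 14, 20], target index=1
L1: h(95,37)=(95*31+37)%997=988 [pair 0] h(14,20)=(14*31+20)%997=454 [pair 1] -> [988, 454]
  Sibling for proof at L0: 95
L2: h(988,454)=(988*31+454)%997=175 [pair 0] -> [175]
  Sibling for proof at L1: 454
Root: 175
Proof path (sibling hashes from leaf to root): [95, 454]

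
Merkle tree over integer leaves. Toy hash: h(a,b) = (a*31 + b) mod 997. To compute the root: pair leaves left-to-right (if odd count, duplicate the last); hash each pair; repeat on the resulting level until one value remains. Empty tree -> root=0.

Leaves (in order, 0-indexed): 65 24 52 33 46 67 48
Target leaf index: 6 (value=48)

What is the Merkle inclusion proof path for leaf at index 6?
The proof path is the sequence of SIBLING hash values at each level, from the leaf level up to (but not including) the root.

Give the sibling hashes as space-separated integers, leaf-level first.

L0 (leaves): [65, 24, 52, 33, 46, 67, 48], target index=6
L1: h(65,24)=(65*31+24)%997=45 [pair 0] h(52,33)=(52*31+33)%997=648 [pair 1] h(46,67)=(46*31+67)%997=496 [pair 2] h(48,48)=(48*31+48)%997=539 [pair 3] -> [45, 648, 496, 539]
  Sibling for proof at L0: 48
L2: h(45,648)=(45*31+648)%997=49 [pair 0] h(496,539)=(496*31+539)%997=960 [pair 1] -> [49, 960]
  Sibling for proof at L1: 496
L3: h(49,960)=(49*31+960)%997=485 [pair 0] -> [485]
  Sibling for proof at L2: 49
Root: 485
Proof path (sibling hashes from leaf to root): [48, 496, 49]

Answer: 48 496 49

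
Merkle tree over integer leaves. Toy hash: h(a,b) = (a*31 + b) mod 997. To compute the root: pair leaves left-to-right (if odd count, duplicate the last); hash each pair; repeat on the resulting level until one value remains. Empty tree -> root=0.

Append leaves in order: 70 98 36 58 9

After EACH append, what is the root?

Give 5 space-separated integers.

After append 70 (leaves=[70]):
  L0: [70]
  root=70
After append 98 (leaves=[70, 98]):
  L0: [70, 98]
  L1: h(70,98)=(70*31+98)%997=274 -> [274]
  root=274
After append 36 (leaves=[70, 98, 36]):
  L0: [70, 98, 36]
  L1: h(70,98)=(70*31+98)%997=274 h(36,36)=(36*31+36)%997=155 -> [274, 155]
  L2: h(274,155)=(274*31+155)%997=673 -> [673]
  root=673
After append 58 (leaves=[70, 98, 36, 58]):
  L0: [70, 98, 36, 58]
  L1: h(70,98)=(70*31+98)%997=274 h(36,58)=(36*31+58)%997=177 -> [274, 177]
  L2: h(274,177)=(274*31+177)%997=695 -> [695]
  root=695
After append 9 (leaves=[70, 98, 36, 58, 9]):
  L0: [70, 98, 36, 58, 9]
  L1: h(70,98)=(70*31+98)%997=274 h(36,58)=(36*31+58)%997=177 h(9,9)=(9*31+9)%997=288 -> [274, 177, 288]
  L2: h(274,177)=(274*31+177)%997=695 h(288,288)=(288*31+288)%997=243 -> [695, 243]
  L3: h(695,243)=(695*31+243)%997=851 -> [851]
  root=851

Answer: 70 274 673 695 851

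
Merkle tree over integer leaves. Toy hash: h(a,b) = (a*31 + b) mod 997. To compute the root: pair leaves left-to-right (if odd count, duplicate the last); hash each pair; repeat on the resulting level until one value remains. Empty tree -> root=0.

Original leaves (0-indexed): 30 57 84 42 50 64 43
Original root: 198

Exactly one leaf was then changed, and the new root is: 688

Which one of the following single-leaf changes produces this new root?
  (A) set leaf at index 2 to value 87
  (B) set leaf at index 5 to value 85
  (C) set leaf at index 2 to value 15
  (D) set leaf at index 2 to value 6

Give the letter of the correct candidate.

Original leaves: [30, 57, 84, 42, 50, 64, 43]
Target new root: 688
Try each candidate change and compute the resulting root:
Candidate A: set leaf[2] = 87 -> leaves = [30, 57, 87, 42, 50, 64, 43]
  L0: [30, 57, 87, 42, 50, 64, 43]
  L1: h(30,57)=(30*31+57)%997=987 h(87,42)=(87*31+42)%997=745 h(50,64)=(50*31+64)%997=617 h(43,43)=(43*31+43)%997=379 -> [987, 745, 617, 379]
  L2: h(987,745)=(987*31+745)%997=435 h(617,379)=(617*31+379)%997=563 -> [435, 563]
  L3: h(435,563)=(435*31+563)%997=90 -> [90]
  root = 90 != target 688
Candidate B: set leaf[5] = 85 -> leaves = [30, 57, 84, 42, 50, 85, 43]
  L0: [30, 57, 84, 42, 50, 85, 43]
  L1: h(30,57)=(30*31+57)%997=987 h(84,42)=(84*31+42)%997=652 h(50,85)=(50*31+85)%997=638 h(43,43)=(43*31+43)%997=379 -> [987, 652, 638, 379]
  L2: h(987,652)=(987*31+652)%997=342 h(638,379)=(638*31+379)%997=217 -> [342, 217]
  L3: h(342,217)=(342*31+217)%997=849 -> [849]
  root = 849 != target 688
Candidate C: set leaf[2] = 15 -> leaves = [30, 57, 15, 42, 50, 64, 43]
  L0: [30, 57, 15, 42, 50, 64, 43]
  L1: h(30,57)=(30*31+57)%997=987 h(15,42)=(15*31+42)%997=507 h(50,64)=(50*31+64)%997=617 h(43,43)=(43*31+43)%997=379 -> [987, 507, 617, 379]
  L2: h(987,507)=(987*31+507)%997=197 h(617,379)=(617*31+379)%997=563 -> [197, 563]
  L3: h(197,563)=(197*31+563)%997=688 -> [688]
  root = 688 == target 688  ** MATCH **
Candidate D: set leaf[2] = 6 -> leaves = [30, 57, 6, 42, 50, 64, 43]
  L0: [30, 57, 6, 42, 50, 64, 43]
  L1: h(30,57)=(30*31+57)%997=987 h(6,42)=(6*31+42)%997=228 h(50,64)=(50*31+64)%997=617 h(43,43)=(43*31+43)%997=379 -> [987, 228, 617, 379]
  L2: h(987,228)=(987*31+228)%997=915 h(617,379)=(617*31+379)%997=563 -> [915, 563]
  L3: h(915,563)=(915*31+563)%997=15 -> [15]
  root = 15 != target 688
Candidate C produces the target root.

Answer: C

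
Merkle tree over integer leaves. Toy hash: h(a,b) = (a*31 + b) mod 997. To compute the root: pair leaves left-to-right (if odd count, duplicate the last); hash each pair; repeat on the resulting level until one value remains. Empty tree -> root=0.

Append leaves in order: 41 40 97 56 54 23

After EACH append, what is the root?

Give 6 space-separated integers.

Answer: 41 314 874 833 362 367

Derivation:
After append 41 (leaves=[41]):
  L0: [41]
  root=41
After append 40 (leaves=[41, 40]):
  L0: [41, 40]
  L1: h(41,40)=(41*31+40)%997=314 -> [314]
  root=314
After append 97 (leaves=[41, 40, 97]):
  L0: [41, 40, 97]
  L1: h(41,40)=(41*31+40)%997=314 h(97,97)=(97*31+97)%997=113 -> [314, 113]
  L2: h(314,113)=(314*31+113)%997=874 -> [874]
  root=874
After append 56 (leaves=[41, 40, 97, 56]):
  L0: [41, 40, 97, 56]
  L1: h(41,40)=(41*31+40)%997=314 h(97,56)=(97*31+56)%997=72 -> [314, 72]
  L2: h(314,72)=(314*31+72)%997=833 -> [833]
  root=833
After append 54 (leaves=[41, 40, 97, 56, 54]):
  L0: [41, 40, 97, 56, 54]
  L1: h(41,40)=(41*31+40)%997=314 h(97,56)=(97*31+56)%997=72 h(54,54)=(54*31+54)%997=731 -> [314, 72, 731]
  L2: h(314,72)=(314*31+72)%997=833 h(731,731)=(731*31+731)%997=461 -> [833, 461]
  L3: h(833,461)=(833*31+461)%997=362 -> [362]
  root=362
After append 23 (leaves=[41, 40, 97, 56, 54, 23]):
  L0: [41, 40, 97, 56, 54, 23]
  L1: h(41,40)=(41*31+40)%997=314 h(97,56)=(97*31+56)%997=72 h(54,23)=(54*31+23)%997=700 -> [314, 72, 700]
  L2: h(314,72)=(314*31+72)%997=833 h(700,700)=(700*31+700)%997=466 -> [833, 466]
  L3: h(833,466)=(833*31+466)%997=367 -> [367]
  root=367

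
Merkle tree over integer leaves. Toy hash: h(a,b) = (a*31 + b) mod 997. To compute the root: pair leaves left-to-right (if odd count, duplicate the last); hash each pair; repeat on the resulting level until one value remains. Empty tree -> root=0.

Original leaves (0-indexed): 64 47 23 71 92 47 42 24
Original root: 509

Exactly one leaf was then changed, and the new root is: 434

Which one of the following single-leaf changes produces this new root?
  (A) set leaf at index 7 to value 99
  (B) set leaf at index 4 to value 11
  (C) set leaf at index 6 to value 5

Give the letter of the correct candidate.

Original leaves: [64, 47, 23, 71, 92, 47, 42, 24]
Target new root: 434
Try each candidate change and compute the resulting root:
Candidate A: set leaf[7] = 99 -> leaves = [64, 47, 23, 71, 92, 47, 42, 99]
  L0: [64, 47, 23, 71, 92, 47, 42, 99]
  L1: h(64,47)=(64*31+47)%997=37 h(23,71)=(23*31+71)%997=784 h(92,47)=(92*31+47)%997=905 h(42,99)=(42*31+99)%997=404 -> [37, 784, 905, 404]
  L2: h(37,784)=(37*31+784)%997=934 h(905,404)=(905*31+404)%997=543 -> [934, 543]
  L3: h(934,543)=(934*31+543)%997=584 -> [584]
  root = 584 != target 434
Candidate B: set leaf[4] = 11 -> leaves = [64, 47, 23, 71, 11, 47, 42, 24]
  L0: [64, 47, 23, 71, 11, 47, 42, 24]
  L1: h(64,47)=(64*31+47)%997=37 h(23,71)=(23*31+71)%997=784 h(11,47)=(11*31+47)%997=388 h(42,24)=(42*31+24)%997=329 -> [37, 784, 388, 329]
  L2: h(37,784)=(37*31+784)%997=934 h(388,329)=(388*31+329)%997=393 -> [934, 393]
  L3: h(934,393)=(934*31+393)%997=434 -> [434]
  root = 434 == target 434  ** MATCH **
Candidate C: set leaf[6] = 5 -> leaves = [64, 47, 23, 71, 92, 47, 5, 24]
  L0: [64, 47, 23, 71, 92, 47, 5, 24]
  L1: h(64,47)=(64*31+47)%997=37 h(23,71)=(23*31+71)%997=784 h(92,47)=(92*31+47)%997=905 h(5,24)=(5*31+24)%997=179 -> [37, 784, 905, 179]
  L2: h(37,784)=(37*31+784)%997=934 h(905,179)=(905*31+179)%997=318 -> [934, 318]
  L3: h(934,318)=(934*31+318)%997=359 -> [359]
  root = 359 != target 434
Candidate B produces the target root.

Answer: B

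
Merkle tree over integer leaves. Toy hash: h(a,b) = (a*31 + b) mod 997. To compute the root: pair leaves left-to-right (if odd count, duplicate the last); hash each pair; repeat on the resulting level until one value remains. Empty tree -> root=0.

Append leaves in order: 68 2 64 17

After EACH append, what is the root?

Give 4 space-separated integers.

Answer: 68 116 659 612

Derivation:
After append 68 (leaves=[68]):
  L0: [68]
  root=68
After append 2 (leaves=[68, 2]):
  L0: [68, 2]
  L1: h(68,2)=(68*31+2)%997=116 -> [116]
  root=116
After append 64 (leaves=[68, 2, 64]):
  L0: [68, 2, 64]
  L1: h(68,2)=(68*31+2)%997=116 h(64,64)=(64*31+64)%997=54 -> [116, 54]
  L2: h(116,54)=(116*31+54)%997=659 -> [659]
  root=659
After append 17 (leaves=[68, 2, 64, 17]):
  L0: [68, 2, 64, 17]
  L1: h(68,2)=(68*31+2)%997=116 h(64,17)=(64*31+17)%997=7 -> [116, 7]
  L2: h(116,7)=(116*31+7)%997=612 -> [612]
  root=612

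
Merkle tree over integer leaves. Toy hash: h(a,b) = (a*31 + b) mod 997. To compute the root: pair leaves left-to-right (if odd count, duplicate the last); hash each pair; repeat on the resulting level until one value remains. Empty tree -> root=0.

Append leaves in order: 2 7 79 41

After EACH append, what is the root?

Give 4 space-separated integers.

After append 2 (leaves=[2]):
  L0: [2]
  root=2
After append 7 (leaves=[2, 7]):
  L0: [2, 7]
  L1: h(2,7)=(2*31+7)%997=69 -> [69]
  root=69
After append 79 (leaves=[2, 7, 79]):
  L0: [2, 7, 79]
  L1: h(2,7)=(2*31+7)%997=69 h(79,79)=(79*31+79)%997=534 -> [69, 534]
  L2: h(69,534)=(69*31+534)%997=679 -> [679]
  root=679
After append 41 (leaves=[2, 7, 79, 41]):
  L0: [2, 7, 79, 41]
  L1: h(2,7)=(2*31+7)%997=69 h(79,41)=(79*31+41)%997=496 -> [69, 496]
  L2: h(69,496)=(69*31+496)%997=641 -> [641]
  root=641

Answer: 2 69 679 641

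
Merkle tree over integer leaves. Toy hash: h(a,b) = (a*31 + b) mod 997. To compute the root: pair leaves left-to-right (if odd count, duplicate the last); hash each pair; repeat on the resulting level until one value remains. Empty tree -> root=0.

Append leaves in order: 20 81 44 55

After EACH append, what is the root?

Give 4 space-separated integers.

After append 20 (leaves=[20]):
  L0: [20]
  root=20
After append 81 (leaves=[20, 81]):
  L0: [20, 81]
  L1: h(20,81)=(20*31+81)%997=701 -> [701]
  root=701
After append 44 (leaves=[20, 81, 44]):
  L0: [20, 81, 44]
  L1: h(20,81)=(20*31+81)%997=701 h(44,44)=(44*31+44)%997=411 -> [701, 411]
  L2: h(701,411)=(701*31+411)%997=208 -> [208]
  root=208
After append 55 (leaves=[20, 81, 44, 55]):
  L0: [20, 81, 44, 55]
  L1: h(20,81)=(20*31+81)%997=701 h(44,55)=(44*31+55)%997=422 -> [701, 422]
  L2: h(701,422)=(701*31+422)%997=219 -> [219]
  root=219

Answer: 20 701 208 219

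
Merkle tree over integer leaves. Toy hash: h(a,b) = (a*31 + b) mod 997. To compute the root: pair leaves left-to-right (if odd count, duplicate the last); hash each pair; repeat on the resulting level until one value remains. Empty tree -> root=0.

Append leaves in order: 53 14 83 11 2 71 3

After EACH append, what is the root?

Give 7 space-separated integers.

Answer: 53 660 185 113 566 780 743

Derivation:
After append 53 (leaves=[53]):
  L0: [53]
  root=53
After append 14 (leaves=[53, 14]):
  L0: [53, 14]
  L1: h(53,14)=(53*31+14)%997=660 -> [660]
  root=660
After append 83 (leaves=[53, 14, 83]):
  L0: [53, 14, 83]
  L1: h(53,14)=(53*31+14)%997=660 h(83,83)=(83*31+83)%997=662 -> [660, 662]
  L2: h(660,662)=(660*31+662)%997=185 -> [185]
  root=185
After append 11 (leaves=[53, 14, 83, 11]):
  L0: [53, 14, 83, 11]
  L1: h(53,14)=(53*31+14)%997=660 h(83,11)=(83*31+11)%997=590 -> [660, 590]
  L2: h(660,590)=(660*31+590)%997=113 -> [113]
  root=113
After append 2 (leaves=[53, 14, 83, 11, 2]):
  L0: [53, 14, 83, 11, 2]
  L1: h(53,14)=(53*31+14)%997=660 h(83,11)=(83*31+11)%997=590 h(2,2)=(2*31+2)%997=64 -> [660, 590, 64]
  L2: h(660,590)=(660*31+590)%997=113 h(64,64)=(64*31+64)%997=54 -> [113, 54]
  L3: h(113,54)=(113*31+54)%997=566 -> [566]
  root=566
After append 71 (leaves=[53, 14, 83, 11, 2, 71]):
  L0: [53, 14, 83, 11, 2, 71]
  L1: h(53,14)=(53*31+14)%997=660 h(83,11)=(83*31+11)%997=590 h(2,71)=(2*31+71)%997=133 -> [660, 590, 133]
  L2: h(660,590)=(660*31+590)%997=113 h(133,133)=(133*31+133)%997=268 -> [113, 268]
  L3: h(113,268)=(113*31+268)%997=780 -> [780]
  root=780
After append 3 (leaves=[53, 14, 83, 11, 2, 71, 3]):
  L0: [53, 14, 83, 11, 2, 71, 3]
  L1: h(53,14)=(53*31+14)%997=660 h(83,11)=(83*31+11)%997=590 h(2,71)=(2*31+71)%997=133 h(3,3)=(3*31+3)%997=96 -> [660, 590, 133, 96]
  L2: h(660,590)=(660*31+590)%997=113 h(133,96)=(133*31+96)%997=231 -> [113, 231]
  L3: h(113,231)=(113*31+231)%997=743 -> [743]
  root=743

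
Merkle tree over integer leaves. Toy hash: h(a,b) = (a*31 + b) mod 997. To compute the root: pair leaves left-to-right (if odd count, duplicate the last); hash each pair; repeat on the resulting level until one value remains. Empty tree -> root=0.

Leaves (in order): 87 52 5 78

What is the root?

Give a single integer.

Answer: 707

Derivation:
L0: [87, 52, 5, 78]
L1: h(87,52)=(87*31+52)%997=755 h(5,78)=(5*31+78)%997=233 -> [755, 233]
L2: h(755,233)=(755*31+233)%997=707 -> [707]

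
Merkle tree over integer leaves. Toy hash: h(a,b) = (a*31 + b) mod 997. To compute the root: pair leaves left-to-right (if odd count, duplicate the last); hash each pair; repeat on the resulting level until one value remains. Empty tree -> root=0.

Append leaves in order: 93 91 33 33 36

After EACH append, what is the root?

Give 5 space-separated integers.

After append 93 (leaves=[93]):
  L0: [93]
  root=93
After append 91 (leaves=[93, 91]):
  L0: [93, 91]
  L1: h(93,91)=(93*31+91)%997=980 -> [980]
  root=980
After append 33 (leaves=[93, 91, 33]):
  L0: [93, 91, 33]
  L1: h(93,91)=(93*31+91)%997=980 h(33,33)=(33*31+33)%997=59 -> [980, 59]
  L2: h(980,59)=(980*31+59)%997=529 -> [529]
  root=529
After append 33 (leaves=[93, 91, 33, 33]):
  L0: [93, 91, 33, 33]
  L1: h(93,91)=(93*31+91)%997=980 h(33,33)=(33*31+33)%997=59 -> [980, 59]
  L2: h(980,59)=(980*31+59)%997=529 -> [529]
  root=529
After append 36 (leaves=[93, 91, 33, 33, 36]):
  L0: [93, 91, 33, 33, 36]
  L1: h(93,91)=(93*31+91)%997=980 h(33,33)=(33*31+33)%997=59 h(36,36)=(36*31+36)%997=155 -> [980, 59, 155]
  L2: h(980,59)=(980*31+59)%997=529 h(155,155)=(155*31+155)%997=972 -> [529, 972]
  L3: h(529,972)=(529*31+972)%997=422 -> [422]
  root=422

Answer: 93 980 529 529 422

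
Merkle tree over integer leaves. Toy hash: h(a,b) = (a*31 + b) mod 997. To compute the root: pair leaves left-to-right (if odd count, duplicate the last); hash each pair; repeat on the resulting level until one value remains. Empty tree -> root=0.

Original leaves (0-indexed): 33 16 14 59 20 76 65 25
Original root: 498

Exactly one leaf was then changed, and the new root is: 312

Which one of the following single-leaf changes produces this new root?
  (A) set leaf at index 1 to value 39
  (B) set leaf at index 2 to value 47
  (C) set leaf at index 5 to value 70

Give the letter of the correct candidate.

Original leaves: [33, 16, 14, 59, 20, 76, 65, 25]
Target new root: 312
Try each candidate change and compute the resulting root:
Candidate A: set leaf[1] = 39 -> leaves = [33, 39, 14, 59, 20, 76, 65, 25]
  L0: [33, 39, 14, 59, 20, 76, 65, 25]
  L1: h(33,39)=(33*31+39)%997=65 h(14,59)=(14*31+59)%997=493 h(20,76)=(20*31+76)%997=696 h(65,25)=(65*31+25)%997=46 -> [65, 493, 696, 46]
  L2: h(65,493)=(65*31+493)%997=514 h(696,46)=(696*31+46)%997=685 -> [514, 685]
  L3: h(514,685)=(514*31+685)%997=667 -> [667]
  root = 667 != target 312
Candidate B: set leaf[2] = 47 -> leaves = [33, 16, 47, 59, 20, 76, 65, 25]
  L0: [33, 16, 47, 59, 20, 76, 65, 25]
  L1: h(33,16)=(33*31+16)%997=42 h(47,59)=(47*31+59)%997=519 h(20,76)=(20*31+76)%997=696 h(65,25)=(65*31+25)%997=46 -> [42, 519, 696, 46]
  L2: h(42,519)=(42*31+519)%997=824 h(696,46)=(696*31+46)%997=685 -> [824, 685]
  L3: h(824,685)=(824*31+685)%997=307 -> [307]
  root = 307 != target 312
Candidate C: set leaf[5] = 70 -> leaves = [33, 16, 14, 59, 20, 70, 65, 25]
  L0: [33, 16, 14, 59, 20, 70, 65, 25]
  L1: h(33,16)=(33*31+16)%997=42 h(14,59)=(14*31+59)%997=493 h(20,70)=(20*31+70)%997=690 h(65,25)=(65*31+25)%997=46 -> [42, 493, 690, 46]
  L2: h(42,493)=(42*31+493)%997=798 h(690,46)=(690*31+46)%997=499 -> [798, 499]
  L3: h(798,499)=(798*31+499)%997=312 -> [312]
  root = 312 == target 312  ** MATCH **
Candidate C produces the target root.

Answer: C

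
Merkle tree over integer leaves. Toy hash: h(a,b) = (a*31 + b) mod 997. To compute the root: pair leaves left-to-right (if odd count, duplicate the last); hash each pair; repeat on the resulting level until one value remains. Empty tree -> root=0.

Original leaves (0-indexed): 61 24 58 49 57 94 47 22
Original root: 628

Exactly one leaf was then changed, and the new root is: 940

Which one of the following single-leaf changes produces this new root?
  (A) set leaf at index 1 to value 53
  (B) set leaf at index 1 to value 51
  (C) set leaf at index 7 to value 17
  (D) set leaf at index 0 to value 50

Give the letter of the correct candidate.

Answer: D

Derivation:
Original leaves: [61, 24, 58, 49, 57, 94, 47, 22]
Target new root: 940
Try each candidate change and compute the resulting root:
Candidate A: set leaf[1] = 53 -> leaves = [61, 53, 58, 49, 57, 94, 47, 22]
  L0: [61, 53, 58, 49, 57, 94, 47, 22]
  L1: h(61,53)=(61*31+53)%997=947 h(58,49)=(58*31+49)%997=850 h(57,94)=(57*31+94)%997=864 h(47,22)=(47*31+22)%997=482 -> [947, 850, 864, 482]
  L2: h(947,850)=(947*31+850)%997=297 h(864,482)=(864*31+482)%997=347 -> [297, 347]
  L3: h(297,347)=(297*31+347)%997=581 -> [581]
  root = 581 != target 940
Candidate B: set leaf[1] = 51 -> leaves = [61, 51, 58, 49, 57, 94, 47, 22]
  L0: [61, 51, 58, 49, 57, 94, 47, 22]
  L1: h(61,51)=(61*31+51)%997=945 h(58,49)=(58*31+49)%997=850 h(57,94)=(57*31+94)%997=864 h(47,22)=(47*31+22)%997=482 -> [945, 850, 864, 482]
  L2: h(945,850)=(945*31+850)%997=235 h(864,482)=(864*31+482)%997=347 -> [235, 347]
  L3: h(235,347)=(235*31+347)%997=653 -> [653]
  root = 653 != target 940
Candidate C: set leaf[7] = 17 -> leaves = [61, 24, 58, 49, 57, 94, 47, 17]
  L0: [61, 24, 58, 49, 57, 94, 47, 17]
  L1: h(61,24)=(61*31+24)%997=918 h(58,49)=(58*31+49)%997=850 h(57,94)=(57*31+94)%997=864 h(47,17)=(47*31+17)%997=477 -> [918, 850, 864, 477]
  L2: h(918,850)=(918*31+850)%997=395 h(864,477)=(864*31+477)%997=342 -> [395, 342]
  L3: h(395,342)=(395*31+342)%997=623 -> [623]
  root = 623 != target 940
Candidate D: set leaf[0] = 50 -> leaves = [50, 24, 58, 49, 57, 94, 47, 22]
  L0: [50, 24, 58, 49, 57, 94, 47, 22]
  L1: h(50,24)=(50*31+24)%997=577 h(58,49)=(58*31+49)%997=850 h(57,94)=(57*31+94)%997=864 h(47,22)=(47*31+22)%997=482 -> [577, 850, 864, 482]
  L2: h(577,850)=(577*31+850)%997=791 h(864,482)=(864*31+482)%997=347 -> [791, 347]
  L3: h(791,347)=(791*31+347)%997=940 -> [940]
  root = 940 == target 940  ** MATCH **
Candidate D produces the target root.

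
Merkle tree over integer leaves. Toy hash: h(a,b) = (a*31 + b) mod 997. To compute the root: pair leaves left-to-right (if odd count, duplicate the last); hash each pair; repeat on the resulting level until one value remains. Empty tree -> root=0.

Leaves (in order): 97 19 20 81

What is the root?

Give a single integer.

Answer: 789

Derivation:
L0: [97, 19, 20, 81]
L1: h(97,19)=(97*31+19)%997=35 h(20,81)=(20*31+81)%997=701 -> [35, 701]
L2: h(35,701)=(35*31+701)%997=789 -> [789]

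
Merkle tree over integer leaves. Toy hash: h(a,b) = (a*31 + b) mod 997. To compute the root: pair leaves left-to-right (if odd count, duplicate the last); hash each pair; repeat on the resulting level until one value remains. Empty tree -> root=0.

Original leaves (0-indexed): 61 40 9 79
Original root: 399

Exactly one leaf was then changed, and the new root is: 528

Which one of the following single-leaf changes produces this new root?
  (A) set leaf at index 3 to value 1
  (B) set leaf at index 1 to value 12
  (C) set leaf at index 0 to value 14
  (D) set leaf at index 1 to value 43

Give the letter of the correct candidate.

Answer: B

Derivation:
Original leaves: [61, 40, 9, 79]
Target new root: 528
Try each candidate change and compute the resulting root:
Candidate A: set leaf[3] = 1 -> leaves = [61, 40, 9, 1]
  L0: [61, 40, 9, 1]
  L1: h(61,40)=(61*31+40)%997=934 h(9,1)=(9*31+1)%997=280 -> [934, 280]
  L2: h(934,280)=(934*31+280)%997=321 -> [321]
  root = 321 != target 528
Candidate B: set leaf[1] = 12 -> leaves = [61, 12, 9, 79]
  L0: [61, 12, 9, 79]
  L1: h(61,12)=(61*31+12)%997=906 h(9,79)=(9*31+79)%997=358 -> [906, 358]
  L2: h(906,358)=(906*31+358)%997=528 -> [528]
  root = 528 == target 528  ** MATCH **
Candidate C: set leaf[0] = 14 -> leaves = [14, 40, 9, 79]
  L0: [14, 40, 9, 79]
  L1: h(14,40)=(14*31+40)%997=474 h(9,79)=(9*31+79)%997=358 -> [474, 358]
  L2: h(474,358)=(474*31+358)%997=97 -> [97]
  root = 97 != target 528
Candidate D: set leaf[1] = 43 -> leaves = [61, 43, 9, 79]
  L0: [61, 43, 9, 79]
  L1: h(61,43)=(61*31+43)%997=937 h(9,79)=(9*31+79)%997=358 -> [937, 358]
  L2: h(937,358)=(937*31+358)%997=492 -> [492]
  root = 492 != target 528
Candidate B produces the target root.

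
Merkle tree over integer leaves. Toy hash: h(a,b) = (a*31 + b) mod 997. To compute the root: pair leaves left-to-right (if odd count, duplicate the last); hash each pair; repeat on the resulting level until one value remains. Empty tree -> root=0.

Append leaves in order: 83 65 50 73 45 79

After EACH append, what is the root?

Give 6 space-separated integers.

Answer: 83 644 627 650 428 519

Derivation:
After append 83 (leaves=[83]):
  L0: [83]
  root=83
After append 65 (leaves=[83, 65]):
  L0: [83, 65]
  L1: h(83,65)=(83*31+65)%997=644 -> [644]
  root=644
After append 50 (leaves=[83, 65, 50]):
  L0: [83, 65, 50]
  L1: h(83,65)=(83*31+65)%997=644 h(50,50)=(50*31+50)%997=603 -> [644, 603]
  L2: h(644,603)=(644*31+603)%997=627 -> [627]
  root=627
After append 73 (leaves=[83, 65, 50, 73]):
  L0: [83, 65, 50, 73]
  L1: h(83,65)=(83*31+65)%997=644 h(50,73)=(50*31+73)%997=626 -> [644, 626]
  L2: h(644,626)=(644*31+626)%997=650 -> [650]
  root=650
After append 45 (leaves=[83, 65, 50, 73, 45]):
  L0: [83, 65, 50, 73, 45]
  L1: h(83,65)=(83*31+65)%997=644 h(50,73)=(50*31+73)%997=626 h(45,45)=(45*31+45)%997=443 -> [644, 626, 443]
  L2: h(644,626)=(644*31+626)%997=650 h(443,443)=(443*31+443)%997=218 -> [650, 218]
  L3: h(650,218)=(650*31+218)%997=428 -> [428]
  root=428
After append 79 (leaves=[83, 65, 50, 73, 45, 79]):
  L0: [83, 65, 50, 73, 45, 79]
  L1: h(83,65)=(83*31+65)%997=644 h(50,73)=(50*31+73)%997=626 h(45,79)=(45*31+79)%997=477 -> [644, 626, 477]
  L2: h(644,626)=(644*31+626)%997=650 h(477,477)=(477*31+477)%997=309 -> [650, 309]
  L3: h(650,309)=(650*31+309)%997=519 -> [519]
  root=519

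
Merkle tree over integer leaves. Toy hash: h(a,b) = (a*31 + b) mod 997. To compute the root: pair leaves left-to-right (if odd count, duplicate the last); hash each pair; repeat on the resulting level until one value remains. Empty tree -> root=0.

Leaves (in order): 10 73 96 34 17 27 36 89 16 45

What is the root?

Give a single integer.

Answer: 712

Derivation:
L0: [10, 73, 96, 34, 17, 27, 36, 89, 16, 45]
L1: h(10,73)=(10*31+73)%997=383 h(96,34)=(96*31+34)%997=19 h(17,27)=(17*31+27)%997=554 h(36,89)=(36*31+89)%997=208 h(16,45)=(16*31+45)%997=541 -> [383, 19, 554, 208, 541]
L2: h(383,19)=(383*31+19)%997=925 h(554,208)=(554*31+208)%997=433 h(541,541)=(541*31+541)%997=363 -> [925, 433, 363]
L3: h(925,433)=(925*31+433)%997=195 h(363,363)=(363*31+363)%997=649 -> [195, 649]
L4: h(195,649)=(195*31+649)%997=712 -> [712]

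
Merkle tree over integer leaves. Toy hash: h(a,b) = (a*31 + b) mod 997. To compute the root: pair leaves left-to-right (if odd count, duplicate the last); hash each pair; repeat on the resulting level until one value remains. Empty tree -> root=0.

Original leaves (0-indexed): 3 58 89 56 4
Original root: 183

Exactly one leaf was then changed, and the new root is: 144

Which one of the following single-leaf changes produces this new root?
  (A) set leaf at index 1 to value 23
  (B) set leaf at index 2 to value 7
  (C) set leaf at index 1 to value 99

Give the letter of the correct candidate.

Answer: B

Derivation:
Original leaves: [3, 58, 89, 56, 4]
Target new root: 144
Try each candidate change and compute the resulting root:
Candidate A: set leaf[1] = 23 -> leaves = [3, 23, 89, 56, 4]
  L0: [3, 23, 89, 56, 4]
  L1: h(3,23)=(3*31+23)%997=116 h(89,56)=(89*31+56)%997=821 h(4,4)=(4*31+4)%997=128 -> [116, 821, 128]
  L2: h(116,821)=(116*31+821)%997=429 h(128,128)=(128*31+128)%997=108 -> [429, 108]
  L3: h(429,108)=(429*31+108)%997=446 -> [446]
  root = 446 != target 144
Candidate B: set leaf[2] = 7 -> leaves = [3, 58, 7, 56, 4]
  L0: [3, 58, 7, 56, 4]
  L1: h(3,58)=(3*31+58)%997=151 h(7,56)=(7*31+56)%997=273 h(4,4)=(4*31+4)%997=128 -> [151, 273, 128]
  L2: h(151,273)=(151*31+273)%997=966 h(128,128)=(128*31+128)%997=108 -> [966, 108]
  L3: h(966,108)=(966*31+108)%997=144 -> [144]
  root = 144 == target 144  ** MATCH **
Candidate C: set leaf[1] = 99 -> leaves = [3, 99, 89, 56, 4]
  L0: [3, 99, 89, 56, 4]
  L1: h(3,99)=(3*31+99)%997=192 h(89,56)=(89*31+56)%997=821 h(4,4)=(4*31+4)%997=128 -> [192, 821, 128]
  L2: h(192,821)=(192*31+821)%997=791 h(128,128)=(128*31+128)%997=108 -> [791, 108]
  L3: h(791,108)=(791*31+108)%997=701 -> [701]
  root = 701 != target 144
Candidate B produces the target root.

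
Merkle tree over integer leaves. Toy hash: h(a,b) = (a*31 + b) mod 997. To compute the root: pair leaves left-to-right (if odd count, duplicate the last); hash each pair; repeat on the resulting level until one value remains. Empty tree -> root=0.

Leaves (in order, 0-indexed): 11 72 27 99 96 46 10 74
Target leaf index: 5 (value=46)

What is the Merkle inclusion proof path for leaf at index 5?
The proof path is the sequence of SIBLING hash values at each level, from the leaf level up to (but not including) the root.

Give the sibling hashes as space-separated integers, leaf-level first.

L0 (leaves): [11, 72, 27, 99, 96, 46, 10, 74], target index=5
L1: h(11,72)=(11*31+72)%997=413 [pair 0] h(27,99)=(27*31+99)%997=936 [pair 1] h(96,46)=(96*31+46)%997=31 [pair 2] h(10,74)=(10*31+74)%997=384 [pair 3] -> [413, 936, 31, 384]
  Sibling for proof at L0: 96
L2: h(413,936)=(413*31+936)%997=778 [pair 0] h(31,384)=(31*31+384)%997=348 [pair 1] -> [778, 348]
  Sibling for proof at L1: 384
L3: h(778,348)=(778*31+348)%997=538 [pair 0] -> [538]
  Sibling for proof at L2: 778
Root: 538
Proof path (sibling hashes from leaf to root): [96, 384, 778]

Answer: 96 384 778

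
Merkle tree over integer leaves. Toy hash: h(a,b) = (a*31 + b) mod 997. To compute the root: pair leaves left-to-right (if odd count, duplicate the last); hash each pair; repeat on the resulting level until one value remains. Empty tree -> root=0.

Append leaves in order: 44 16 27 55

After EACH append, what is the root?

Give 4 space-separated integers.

Answer: 44 383 773 801

Derivation:
After append 44 (leaves=[44]):
  L0: [44]
  root=44
After append 16 (leaves=[44, 16]):
  L0: [44, 16]
  L1: h(44,16)=(44*31+16)%997=383 -> [383]
  root=383
After append 27 (leaves=[44, 16, 27]):
  L0: [44, 16, 27]
  L1: h(44,16)=(44*31+16)%997=383 h(27,27)=(27*31+27)%997=864 -> [383, 864]
  L2: h(383,864)=(383*31+864)%997=773 -> [773]
  root=773
After append 55 (leaves=[44, 16, 27, 55]):
  L0: [44, 16, 27, 55]
  L1: h(44,16)=(44*31+16)%997=383 h(27,55)=(27*31+55)%997=892 -> [383, 892]
  L2: h(383,892)=(383*31+892)%997=801 -> [801]
  root=801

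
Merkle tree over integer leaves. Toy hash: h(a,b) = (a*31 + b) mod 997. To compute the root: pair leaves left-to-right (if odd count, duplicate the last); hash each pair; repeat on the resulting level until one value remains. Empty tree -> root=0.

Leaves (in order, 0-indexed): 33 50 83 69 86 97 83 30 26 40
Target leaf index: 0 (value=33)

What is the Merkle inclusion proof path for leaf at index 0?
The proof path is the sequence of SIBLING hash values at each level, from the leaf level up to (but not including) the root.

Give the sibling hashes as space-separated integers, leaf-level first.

L0 (leaves): [33, 50, 83, 69, 86, 97, 83, 30, 26, 40], target index=0
L1: h(33,50)=(33*31+50)%997=76 [pair 0] h(83,69)=(83*31+69)%997=648 [pair 1] h(86,97)=(86*31+97)%997=769 [pair 2] h(83,30)=(83*31+30)%997=609 [pair 3] h(26,40)=(26*31+40)%997=846 [pair 4] -> [76, 648, 769, 609, 846]
  Sibling for proof at L0: 50
L2: h(76,648)=(76*31+648)%997=13 [pair 0] h(769,609)=(769*31+609)%997=520 [pair 1] h(846,846)=(846*31+846)%997=153 [pair 2] -> [13, 520, 153]
  Sibling for proof at L1: 648
L3: h(13,520)=(13*31+520)%997=923 [pair 0] h(153,153)=(153*31+153)%997=908 [pair 1] -> [923, 908]
  Sibling for proof at L2: 520
L4: h(923,908)=(923*31+908)%997=608 [pair 0] -> [608]
  Sibling for proof at L3: 908
Root: 608
Proof path (sibling hashes from leaf to root): [50, 648, 520, 908]

Answer: 50 648 520 908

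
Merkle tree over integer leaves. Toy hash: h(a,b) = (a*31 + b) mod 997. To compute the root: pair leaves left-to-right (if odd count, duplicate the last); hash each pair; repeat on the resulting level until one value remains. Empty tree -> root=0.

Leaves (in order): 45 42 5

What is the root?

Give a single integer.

L0: [45, 42, 5]
L1: h(45,42)=(45*31+42)%997=440 h(5,5)=(5*31+5)%997=160 -> [440, 160]
L2: h(440,160)=(440*31+160)%997=839 -> [839]

Answer: 839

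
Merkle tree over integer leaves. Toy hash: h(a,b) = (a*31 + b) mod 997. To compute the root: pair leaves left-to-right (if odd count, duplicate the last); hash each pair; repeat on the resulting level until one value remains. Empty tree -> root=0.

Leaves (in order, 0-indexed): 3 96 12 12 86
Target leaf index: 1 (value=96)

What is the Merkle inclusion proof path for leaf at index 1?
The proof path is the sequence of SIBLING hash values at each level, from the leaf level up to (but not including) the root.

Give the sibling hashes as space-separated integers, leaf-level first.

Answer: 3 384 328

Derivation:
L0 (leaves): [3, 96, 12, 12, 86], target index=1
L1: h(3,96)=(3*31+96)%997=189 [pair 0] h(12,12)=(12*31+12)%997=384 [pair 1] h(86,86)=(86*31+86)%997=758 [pair 2] -> [189, 384, 758]
  Sibling for proof at L0: 3
L2: h(189,384)=(189*31+384)%997=261 [pair 0] h(758,758)=(758*31+758)%997=328 [pair 1] -> [261, 328]
  Sibling for proof at L1: 384
L3: h(261,328)=(261*31+328)%997=443 [pair 0] -> [443]
  Sibling for proof at L2: 328
Root: 443
Proof path (sibling hashes from leaf to root): [3, 384, 328]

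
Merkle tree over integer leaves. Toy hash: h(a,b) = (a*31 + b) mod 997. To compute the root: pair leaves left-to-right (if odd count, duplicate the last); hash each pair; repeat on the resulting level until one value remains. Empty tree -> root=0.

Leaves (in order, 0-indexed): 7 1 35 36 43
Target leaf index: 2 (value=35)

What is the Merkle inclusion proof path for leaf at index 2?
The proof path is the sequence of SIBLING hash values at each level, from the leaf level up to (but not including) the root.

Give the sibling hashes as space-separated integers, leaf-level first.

Answer: 36 218 164

Derivation:
L0 (leaves): [7, 1, 35, 36, 43], target index=2
L1: h(7,1)=(7*31+1)%997=218 [pair 0] h(35,36)=(35*31+36)%997=124 [pair 1] h(43,43)=(43*31+43)%997=379 [pair 2] -> [218, 124, 379]
  Sibling for proof at L0: 36
L2: h(218,124)=(218*31+124)%997=900 [pair 0] h(379,379)=(379*31+379)%997=164 [pair 1] -> [900, 164]
  Sibling for proof at L1: 218
L3: h(900,164)=(900*31+164)%997=148 [pair 0] -> [148]
  Sibling for proof at L2: 164
Root: 148
Proof path (sibling hashes from leaf to root): [36, 218, 164]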